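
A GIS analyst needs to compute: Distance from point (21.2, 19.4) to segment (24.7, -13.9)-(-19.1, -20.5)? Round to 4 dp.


Project P onto AB: t = 0 (clamped to [0,1])
Closest point on segment: (24.7, -13.9)
Distance: 33.4834

33.4834


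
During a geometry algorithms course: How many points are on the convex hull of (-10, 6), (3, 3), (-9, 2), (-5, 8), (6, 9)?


Convex hull vertices (CCW): (-10, 6), (-9, 2), (3, 3), (6, 9), (-5, 8)
Count = 5

5


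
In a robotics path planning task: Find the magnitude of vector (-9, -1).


|u| = sqrt((-9)^2 + (-1)^2) = sqrt(82) = 9.0554

9.0554


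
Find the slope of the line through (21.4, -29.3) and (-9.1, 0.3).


slope = (y2-y1)/(x2-x1) = (0.3-(-29.3))/((-9.1)-21.4) = 29.6/(-30.5) = -0.9705

-0.9705


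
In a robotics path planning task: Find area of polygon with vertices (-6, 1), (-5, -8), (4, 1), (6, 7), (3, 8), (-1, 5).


Shoelace sum: ((-6)*(-8) - (-5)*1) + ((-5)*1 - 4*(-8)) + (4*7 - 6*1) + (6*8 - 3*7) + (3*5 - (-1)*8) + ((-1)*1 - (-6)*5)
= 181
Area = |181|/2 = 90.5

90.5


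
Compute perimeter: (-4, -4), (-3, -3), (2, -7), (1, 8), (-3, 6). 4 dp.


Sides: (-4, -4)->(-3, -3): sqrt(2) = 1.414214, (-3, -3)->(2, -7): sqrt(41) = 6.403124, (2, -7)->(1, 8): sqrt(226) = 15.033296, (1, 8)->(-3, 6): sqrt(20) = 4.472136, (-3, 6)->(-4, -4): sqrt(101) = 10.049876
Sum = 37.372646
Perimeter = 37.3726

37.3726


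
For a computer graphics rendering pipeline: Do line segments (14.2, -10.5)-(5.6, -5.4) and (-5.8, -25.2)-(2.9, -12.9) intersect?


Cross products: d1=-118.11, d2=32.04, d3=228.42, d4=78.27
d1*d2 < 0 and d3*d4 < 0? no

No, they don't intersect


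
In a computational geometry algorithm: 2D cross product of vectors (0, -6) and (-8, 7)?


u x v = u_x*v_y - u_y*v_x = 0*7 - (-6)*(-8)
= 0 - 48 = -48

-48


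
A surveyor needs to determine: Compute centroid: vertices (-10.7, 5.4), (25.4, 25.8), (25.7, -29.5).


Centroid = ((x_A+x_B+x_C)/3, (y_A+y_B+y_C)/3)
= (((-10.7)+25.4+25.7)/3, (5.4+25.8+(-29.5))/3)
= (13.4667, 0.5667)

(13.4667, 0.5667)


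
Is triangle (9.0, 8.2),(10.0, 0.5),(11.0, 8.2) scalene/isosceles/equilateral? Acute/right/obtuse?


Side lengths squared: AB^2=60.29, BC^2=60.29, CA^2=4
Sorted: [4, 60.29, 60.29]
By sides: Isosceles, By angles: Acute

Isosceles, Acute


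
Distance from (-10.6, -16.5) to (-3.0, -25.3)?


dx=7.6, dy=-8.8
d^2 = 7.6^2 + (-8.8)^2 = 135.2
d = sqrt(135.2) = 11.6276

11.6276


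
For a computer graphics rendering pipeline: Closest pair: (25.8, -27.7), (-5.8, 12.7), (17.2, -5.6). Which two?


d(P0,P1) = 51.2905, d(P0,P2) = 23.7143, d(P1,P2) = 29.392
Closest: P0 and P2

Closest pair: (25.8, -27.7) and (17.2, -5.6), distance = 23.7143


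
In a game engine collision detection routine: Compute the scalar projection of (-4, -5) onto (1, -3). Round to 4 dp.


u.v = 11, |v| = sqrt(10) = 3.1623
Scalar projection = u.v / |v| = 11 / sqrt(10) = 3.4785

3.4785


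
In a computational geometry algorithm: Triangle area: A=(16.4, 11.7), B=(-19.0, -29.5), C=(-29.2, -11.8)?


Area = |x_A(y_B-y_C) + x_B(y_C-y_A) + x_C(y_A-y_B)|/2
= |(-290.28) + 446.5 + (-1203.04)|/2
= 1046.82/2 = 523.41

523.41


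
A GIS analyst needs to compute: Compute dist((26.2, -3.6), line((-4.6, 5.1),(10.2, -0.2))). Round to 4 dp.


|cross product| = 34.48
|line direction| = sqrt(247.13) = 15.7204
Distance = 34.48/sqrt(247.13) = 2.1933

2.1933


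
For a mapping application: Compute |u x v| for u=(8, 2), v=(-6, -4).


|u x v| = |8*(-4) - 2*(-6)|
= |(-32) - (-12)| = 20

20


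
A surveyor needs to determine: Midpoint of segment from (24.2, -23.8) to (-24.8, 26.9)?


M = ((24.2+(-24.8))/2, ((-23.8)+26.9)/2)
= (-0.3, 1.55)

(-0.3, 1.55)


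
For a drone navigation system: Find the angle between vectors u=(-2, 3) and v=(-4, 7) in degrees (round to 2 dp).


u.v = 29, |u| = sqrt(13) = 3.6056, |v| = sqrt(65) = 8.0623
cos(theta) = u.v/(|u||v|) = 29/sqrt(845) = 0.99763
theta = acos(0.99763) = 3.95 degrees

3.95 degrees


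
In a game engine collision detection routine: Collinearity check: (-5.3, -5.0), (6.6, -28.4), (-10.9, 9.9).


Cross product: (6.6-(-5.3))*(9.9-(-5)) - ((-28.4)-(-5))*((-10.9)-(-5.3))
= 46.27

No, not collinear


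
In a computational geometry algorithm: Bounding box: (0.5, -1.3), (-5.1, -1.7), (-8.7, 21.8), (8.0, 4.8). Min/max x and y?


x range: [-8.7, 8]
y range: [-1.7, 21.8]
Bounding box: (-8.7,-1.7) to (8,21.8)

(-8.7,-1.7) to (8,21.8)


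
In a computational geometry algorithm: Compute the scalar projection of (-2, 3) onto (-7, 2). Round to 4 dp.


u.v = 20, |v| = sqrt(53) = 7.2801
Scalar projection = u.v / |v| = 20 / sqrt(53) = 2.7472

2.7472


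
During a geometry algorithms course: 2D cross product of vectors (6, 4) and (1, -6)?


u x v = u_x*v_y - u_y*v_x = 6*(-6) - 4*1
= (-36) - 4 = -40

-40


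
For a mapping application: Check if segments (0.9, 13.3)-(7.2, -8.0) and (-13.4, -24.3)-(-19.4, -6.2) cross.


Cross products: d1=-484.43, d2=-470.66, d3=-541.47, d4=-555.24
d1*d2 < 0 and d3*d4 < 0? no

No, they don't intersect


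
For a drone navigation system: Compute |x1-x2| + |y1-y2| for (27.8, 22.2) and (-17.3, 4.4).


|27.8-(-17.3)| + |22.2-4.4| = 45.1 + 17.8 = 62.9

62.9


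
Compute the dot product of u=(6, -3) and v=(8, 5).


u . v = u_x*v_x + u_y*v_y = 6*8 + (-3)*5
= 48 + (-15) = 33

33


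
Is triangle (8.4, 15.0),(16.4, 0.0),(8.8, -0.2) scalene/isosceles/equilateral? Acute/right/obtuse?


Side lengths squared: AB^2=289, BC^2=57.8, CA^2=231.2
Sorted: [57.8, 231.2, 289]
By sides: Scalene, By angles: Right

Scalene, Right


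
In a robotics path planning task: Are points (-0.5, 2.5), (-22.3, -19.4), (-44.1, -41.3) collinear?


Cross product: ((-22.3)-(-0.5))*((-41.3)-2.5) - ((-19.4)-2.5)*((-44.1)-(-0.5))
= 0

Yes, collinear


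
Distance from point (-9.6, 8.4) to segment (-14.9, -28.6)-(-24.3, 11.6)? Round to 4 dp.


Project P onto AB: t = 0.8435 (clamped to [0,1])
Closest point on segment: (-22.8285, 5.3068)
Distance: 13.5853

13.5853


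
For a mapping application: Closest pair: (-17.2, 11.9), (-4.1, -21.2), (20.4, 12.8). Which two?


d(P0,P1) = 35.598, d(P0,P2) = 37.6108, d(P1,P2) = 41.9076
Closest: P0 and P1

Closest pair: (-17.2, 11.9) and (-4.1, -21.2), distance = 35.598


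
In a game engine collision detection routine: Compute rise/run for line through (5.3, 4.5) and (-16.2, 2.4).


slope = (y2-y1)/(x2-x1) = (2.4-4.5)/((-16.2)-5.3) = (-2.1)/(-21.5) = 0.0977

0.0977


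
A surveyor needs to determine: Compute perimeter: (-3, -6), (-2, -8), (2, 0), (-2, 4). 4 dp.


Sides: (-3, -6)->(-2, -8): sqrt(5) = 2.236068, (-2, -8)->(2, 0): sqrt(80) = 8.944272, (2, 0)->(-2, 4): sqrt(32) = 5.656854, (-2, 4)->(-3, -6): sqrt(101) = 10.049876
Sum = 26.88707
Perimeter = 26.8871

26.8871


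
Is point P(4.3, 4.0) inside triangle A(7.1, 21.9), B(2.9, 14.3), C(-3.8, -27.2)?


Cross products: AB x AP = 53.9, BC x BP = 127.11, CA x CP = -57.63
All same sign? no

No, outside


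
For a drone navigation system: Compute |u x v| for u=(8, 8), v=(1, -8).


|u x v| = |8*(-8) - 8*1|
= |(-64) - 8| = 72

72


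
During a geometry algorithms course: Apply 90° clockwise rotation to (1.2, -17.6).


90° CW: (x,y) -> (y, -x)
(1.2,-17.6) -> (-17.6, -1.2)

(-17.6, -1.2)


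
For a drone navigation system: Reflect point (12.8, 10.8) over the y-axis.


Reflection over y-axis: (x,y) -> (-x,y)
(12.8, 10.8) -> (-12.8, 10.8)

(-12.8, 10.8)


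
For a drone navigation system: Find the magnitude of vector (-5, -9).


|u| = sqrt((-5)^2 + (-9)^2) = sqrt(106) = 10.2956

10.2956


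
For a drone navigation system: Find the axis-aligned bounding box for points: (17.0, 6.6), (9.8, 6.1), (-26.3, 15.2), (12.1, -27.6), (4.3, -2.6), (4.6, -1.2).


x range: [-26.3, 17]
y range: [-27.6, 15.2]
Bounding box: (-26.3,-27.6) to (17,15.2)

(-26.3,-27.6) to (17,15.2)


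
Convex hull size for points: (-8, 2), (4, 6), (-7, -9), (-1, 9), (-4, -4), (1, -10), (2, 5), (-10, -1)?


Convex hull vertices (CCW): (-10, -1), (-7, -9), (1, -10), (4, 6), (-1, 9), (-8, 2)
Count = 6

6


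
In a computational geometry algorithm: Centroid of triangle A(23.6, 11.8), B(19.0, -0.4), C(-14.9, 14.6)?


Centroid = ((x_A+x_B+x_C)/3, (y_A+y_B+y_C)/3)
= ((23.6+19+(-14.9))/3, (11.8+(-0.4)+14.6)/3)
= (9.2333, 8.6667)

(9.2333, 8.6667)


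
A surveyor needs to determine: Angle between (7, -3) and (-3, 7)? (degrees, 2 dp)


u.v = -42, |u| = sqrt(58) = 7.6158, |v| = sqrt(58) = 7.6158
cos(theta) = u.v/(|u||v|) = -42/sqrt(3364) = -0.724138
theta = acos(-0.724138) = 136.4 degrees

136.4 degrees


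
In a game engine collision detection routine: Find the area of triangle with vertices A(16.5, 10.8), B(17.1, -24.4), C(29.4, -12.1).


Area = |x_A(y_B-y_C) + x_B(y_C-y_A) + x_C(y_A-y_B)|/2
= |(-202.95) + (-391.59) + 1034.88|/2
= 440.34/2 = 220.17

220.17


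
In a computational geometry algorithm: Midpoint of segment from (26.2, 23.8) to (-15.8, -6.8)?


M = ((26.2+(-15.8))/2, (23.8+(-6.8))/2)
= (5.2, 8.5)

(5.2, 8.5)


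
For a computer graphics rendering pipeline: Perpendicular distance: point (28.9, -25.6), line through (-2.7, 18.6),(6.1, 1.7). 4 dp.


|cross product| = 145.08
|line direction| = sqrt(363.05) = 19.0539
Distance = 145.08/sqrt(363.05) = 7.6142

7.6142


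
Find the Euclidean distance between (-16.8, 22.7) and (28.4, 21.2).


dx=45.2, dy=-1.5
d^2 = 45.2^2 + (-1.5)^2 = 2045.29
d = sqrt(2045.29) = 45.2249

45.2249


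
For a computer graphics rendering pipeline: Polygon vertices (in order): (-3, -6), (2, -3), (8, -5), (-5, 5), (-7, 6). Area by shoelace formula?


Shoelace sum: ((-3)*(-3) - 2*(-6)) + (2*(-5) - 8*(-3)) + (8*5 - (-5)*(-5)) + ((-5)*6 - (-7)*5) + ((-7)*(-6) - (-3)*6)
= 115
Area = |115|/2 = 57.5

57.5


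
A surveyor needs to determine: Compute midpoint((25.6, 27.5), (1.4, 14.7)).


M = ((25.6+1.4)/2, (27.5+14.7)/2)
= (13.5, 21.1)

(13.5, 21.1)


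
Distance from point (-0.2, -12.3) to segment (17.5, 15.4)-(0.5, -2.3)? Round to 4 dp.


Project P onto AB: t = 1 (clamped to [0,1])
Closest point on segment: (0.5, -2.3)
Distance: 10.0245

10.0245


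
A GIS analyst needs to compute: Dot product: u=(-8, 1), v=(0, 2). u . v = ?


u . v = u_x*v_x + u_y*v_y = (-8)*0 + 1*2
= 0 + 2 = 2

2


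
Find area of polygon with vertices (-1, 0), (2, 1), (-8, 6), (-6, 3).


Shoelace sum: ((-1)*1 - 2*0) + (2*6 - (-8)*1) + ((-8)*3 - (-6)*6) + ((-6)*0 - (-1)*3)
= 34
Area = |34|/2 = 17

17


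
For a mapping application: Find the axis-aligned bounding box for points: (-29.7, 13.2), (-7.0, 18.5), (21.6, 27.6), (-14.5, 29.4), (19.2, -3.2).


x range: [-29.7, 21.6]
y range: [-3.2, 29.4]
Bounding box: (-29.7,-3.2) to (21.6,29.4)

(-29.7,-3.2) to (21.6,29.4)


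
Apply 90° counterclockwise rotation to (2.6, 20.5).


90° CCW: (x,y) -> (-y, x)
(2.6,20.5) -> (-20.5, 2.6)

(-20.5, 2.6)


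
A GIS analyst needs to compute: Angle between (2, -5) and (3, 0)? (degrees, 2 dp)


u.v = 6, |u| = sqrt(29) = 5.3852, |v| = sqrt(9) = 3
cos(theta) = u.v/(|u||v|) = 6/sqrt(261) = 0.371391
theta = acos(0.371391) = 68.2 degrees

68.2 degrees


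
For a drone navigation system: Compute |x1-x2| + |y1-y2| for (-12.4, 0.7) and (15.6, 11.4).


|(-12.4)-15.6| + |0.7-11.4| = 28 + 10.7 = 38.7

38.7


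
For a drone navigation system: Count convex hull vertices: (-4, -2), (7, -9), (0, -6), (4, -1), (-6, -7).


Convex hull vertices (CCW): (-6, -7), (7, -9), (4, -1), (-4, -2)
Count = 4

4


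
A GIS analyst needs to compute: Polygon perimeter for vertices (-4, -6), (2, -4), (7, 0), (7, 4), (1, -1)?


Sides: (-4, -6)->(2, -4): sqrt(40) = 6.324555, (2, -4)->(7, 0): sqrt(41) = 6.403124, (7, 0)->(7, 4): sqrt(16) = 4, (7, 4)->(1, -1): sqrt(61) = 7.81025, (1, -1)->(-4, -6): sqrt(50) = 7.071068
Sum = 31.608997
Perimeter = 31.609

31.609


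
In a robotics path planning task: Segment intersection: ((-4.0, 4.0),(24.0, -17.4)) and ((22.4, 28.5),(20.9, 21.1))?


Cross products: d1=-158.61, d2=80.69, d3=1250.96, d4=1011.66
d1*d2 < 0 and d3*d4 < 0? no

No, they don't intersect


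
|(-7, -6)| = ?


|u| = sqrt((-7)^2 + (-6)^2) = sqrt(85) = 9.2195

9.2195


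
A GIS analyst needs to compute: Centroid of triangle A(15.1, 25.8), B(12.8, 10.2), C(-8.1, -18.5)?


Centroid = ((x_A+x_B+x_C)/3, (y_A+y_B+y_C)/3)
= ((15.1+12.8+(-8.1))/3, (25.8+10.2+(-18.5))/3)
= (6.6, 5.8333)

(6.6, 5.8333)


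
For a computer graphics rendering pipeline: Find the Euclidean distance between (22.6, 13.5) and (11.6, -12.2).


dx=-11, dy=-25.7
d^2 = (-11)^2 + (-25.7)^2 = 781.49
d = sqrt(781.49) = 27.9551

27.9551


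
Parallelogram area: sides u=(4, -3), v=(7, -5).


|u x v| = |4*(-5) - (-3)*7|
= |(-20) - (-21)| = 1

1


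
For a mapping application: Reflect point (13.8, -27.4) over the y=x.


Reflection over y=x: (x,y) -> (y,x)
(13.8, -27.4) -> (-27.4, 13.8)

(-27.4, 13.8)


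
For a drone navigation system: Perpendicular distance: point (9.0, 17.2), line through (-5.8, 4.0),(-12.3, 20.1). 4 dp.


|cross product| = 324.08
|line direction| = sqrt(301.46) = 17.3626
Distance = 324.08/sqrt(301.46) = 18.6654

18.6654


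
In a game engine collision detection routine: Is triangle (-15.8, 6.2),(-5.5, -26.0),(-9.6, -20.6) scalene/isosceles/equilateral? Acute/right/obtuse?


Side lengths squared: AB^2=1142.93, BC^2=45.97, CA^2=756.68
Sorted: [45.97, 756.68, 1142.93]
By sides: Scalene, By angles: Obtuse

Scalene, Obtuse


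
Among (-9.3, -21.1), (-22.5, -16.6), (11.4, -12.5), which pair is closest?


d(P0,P1) = 13.946, d(P0,P2) = 22.4154, d(P1,P2) = 34.147
Closest: P0 and P1

Closest pair: (-9.3, -21.1) and (-22.5, -16.6), distance = 13.946


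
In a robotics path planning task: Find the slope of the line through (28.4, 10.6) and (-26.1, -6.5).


slope = (y2-y1)/(x2-x1) = ((-6.5)-10.6)/((-26.1)-28.4) = (-17.1)/(-54.5) = 0.3138

0.3138


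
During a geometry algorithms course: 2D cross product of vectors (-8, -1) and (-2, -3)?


u x v = u_x*v_y - u_y*v_x = (-8)*(-3) - (-1)*(-2)
= 24 - 2 = 22

22


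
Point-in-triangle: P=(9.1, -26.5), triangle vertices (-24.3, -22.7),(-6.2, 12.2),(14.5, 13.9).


Cross products: AB x AP = -1234.44, BC x BP = -827.1, CA x CP = 1369.88
All same sign? no

No, outside


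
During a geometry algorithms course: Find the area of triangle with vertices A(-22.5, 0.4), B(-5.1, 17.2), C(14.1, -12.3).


Area = |x_A(y_B-y_C) + x_B(y_C-y_A) + x_C(y_A-y_B)|/2
= |(-663.75) + 64.77 + (-236.88)|/2
= 835.86/2 = 417.93

417.93


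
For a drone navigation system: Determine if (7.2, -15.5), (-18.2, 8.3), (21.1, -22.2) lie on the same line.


Cross product: ((-18.2)-7.2)*((-22.2)-(-15.5)) - (8.3-(-15.5))*(21.1-7.2)
= -160.64

No, not collinear


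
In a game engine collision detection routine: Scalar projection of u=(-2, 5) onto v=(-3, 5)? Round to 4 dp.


u.v = 31, |v| = sqrt(34) = 5.831
Scalar projection = u.v / |v| = 31 / sqrt(34) = 5.3165

5.3165


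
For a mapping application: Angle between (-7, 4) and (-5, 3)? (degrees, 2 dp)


u.v = 47, |u| = sqrt(65) = 8.0623, |v| = sqrt(34) = 5.831
cos(theta) = u.v/(|u||v|) = 47/sqrt(2210) = 0.999774
theta = acos(0.999774) = 1.22 degrees

1.22 degrees


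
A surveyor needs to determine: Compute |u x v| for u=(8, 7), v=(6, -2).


|u x v| = |8*(-2) - 7*6|
= |(-16) - 42| = 58

58


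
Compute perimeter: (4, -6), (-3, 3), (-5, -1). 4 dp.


Sides: (4, -6)->(-3, 3): sqrt(130) = 11.401754, (-3, 3)->(-5, -1): sqrt(20) = 4.472136, (-5, -1)->(4, -6): sqrt(106) = 10.29563
Sum = 26.16952
Perimeter = 26.1695

26.1695


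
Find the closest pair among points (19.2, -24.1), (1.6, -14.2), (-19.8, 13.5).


d(P0,P1) = 20.1933, d(P0,P2) = 54.1734, d(P1,P2) = 35.0036
Closest: P0 and P1

Closest pair: (19.2, -24.1) and (1.6, -14.2), distance = 20.1933


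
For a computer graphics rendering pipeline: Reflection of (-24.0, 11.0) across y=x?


Reflection over y=x: (x,y) -> (y,x)
(-24, 11) -> (11, -24)

(11, -24)


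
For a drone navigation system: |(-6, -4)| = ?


|u| = sqrt((-6)^2 + (-4)^2) = sqrt(52) = 7.2111

7.2111


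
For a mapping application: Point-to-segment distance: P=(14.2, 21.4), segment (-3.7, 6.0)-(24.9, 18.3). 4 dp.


Project P onto AB: t = 0.7236 (clamped to [0,1])
Closest point on segment: (16.9953, 14.9004)
Distance: 7.0752

7.0752


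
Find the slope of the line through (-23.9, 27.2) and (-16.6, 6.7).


slope = (y2-y1)/(x2-x1) = (6.7-27.2)/((-16.6)-(-23.9)) = (-20.5)/7.3 = -2.8082

-2.8082


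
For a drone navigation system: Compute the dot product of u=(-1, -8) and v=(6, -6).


u . v = u_x*v_x + u_y*v_y = (-1)*6 + (-8)*(-6)
= (-6) + 48 = 42

42


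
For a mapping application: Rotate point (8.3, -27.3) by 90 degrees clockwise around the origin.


90° CW: (x,y) -> (y, -x)
(8.3,-27.3) -> (-27.3, -8.3)

(-27.3, -8.3)


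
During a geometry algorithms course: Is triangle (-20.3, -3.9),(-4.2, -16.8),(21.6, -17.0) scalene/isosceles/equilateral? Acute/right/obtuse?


Side lengths squared: AB^2=425.62, BC^2=665.68, CA^2=1927.22
Sorted: [425.62, 665.68, 1927.22]
By sides: Scalene, By angles: Obtuse

Scalene, Obtuse


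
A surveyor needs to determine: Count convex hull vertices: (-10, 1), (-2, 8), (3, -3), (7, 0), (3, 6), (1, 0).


Convex hull vertices (CCW): (-10, 1), (3, -3), (7, 0), (3, 6), (-2, 8)
Count = 5

5


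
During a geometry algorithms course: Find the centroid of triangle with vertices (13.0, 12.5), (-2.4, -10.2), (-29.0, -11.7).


Centroid = ((x_A+x_B+x_C)/3, (y_A+y_B+y_C)/3)
= ((13+(-2.4)+(-29))/3, (12.5+(-10.2)+(-11.7))/3)
= (-6.1333, -3.1333)

(-6.1333, -3.1333)


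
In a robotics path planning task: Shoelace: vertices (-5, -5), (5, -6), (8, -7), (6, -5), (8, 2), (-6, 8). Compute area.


Shoelace sum: ((-5)*(-6) - 5*(-5)) + (5*(-7) - 8*(-6)) + (8*(-5) - 6*(-7)) + (6*2 - 8*(-5)) + (8*8 - (-6)*2) + ((-6)*(-5) - (-5)*8)
= 268
Area = |268|/2 = 134

134


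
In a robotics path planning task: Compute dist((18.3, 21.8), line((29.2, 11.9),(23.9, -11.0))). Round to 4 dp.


|cross product| = 302.08
|line direction| = sqrt(552.5) = 23.5053
Distance = 302.08/sqrt(552.5) = 12.8516

12.8516


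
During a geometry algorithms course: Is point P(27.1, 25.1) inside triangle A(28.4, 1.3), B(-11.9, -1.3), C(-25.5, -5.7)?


Cross products: AB x AP = -962.52, BC x BP = -187.44, CA x CP = 1291.92
All same sign? no

No, outside


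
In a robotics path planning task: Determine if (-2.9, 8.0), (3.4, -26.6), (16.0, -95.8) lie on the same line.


Cross product: (3.4-(-2.9))*((-95.8)-8) - ((-26.6)-8)*(16-(-2.9))
= 0

Yes, collinear


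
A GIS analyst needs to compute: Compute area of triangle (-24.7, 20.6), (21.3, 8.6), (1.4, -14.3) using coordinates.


Area = |x_A(y_B-y_C) + x_B(y_C-y_A) + x_C(y_A-y_B)|/2
= |(-565.63) + (-743.37) + 16.8|/2
= 1292.2/2 = 646.1

646.1


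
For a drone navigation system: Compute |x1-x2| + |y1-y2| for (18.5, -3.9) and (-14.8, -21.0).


|18.5-(-14.8)| + |(-3.9)-(-21)| = 33.3 + 17.1 = 50.4

50.4


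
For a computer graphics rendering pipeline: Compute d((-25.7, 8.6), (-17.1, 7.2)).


dx=8.6, dy=-1.4
d^2 = 8.6^2 + (-1.4)^2 = 75.92
d = sqrt(75.92) = 8.7132

8.7132


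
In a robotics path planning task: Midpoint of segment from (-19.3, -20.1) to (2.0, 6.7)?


M = (((-19.3)+2)/2, ((-20.1)+6.7)/2)
= (-8.65, -6.7)

(-8.65, -6.7)


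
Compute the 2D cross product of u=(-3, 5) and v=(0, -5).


u x v = u_x*v_y - u_y*v_x = (-3)*(-5) - 5*0
= 15 - 0 = 15

15


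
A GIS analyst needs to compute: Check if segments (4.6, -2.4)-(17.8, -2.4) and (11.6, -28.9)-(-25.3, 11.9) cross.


Cross products: d1=-692.25, d2=-1230.81, d3=-349.8, d4=188.76
d1*d2 < 0 and d3*d4 < 0? no

No, they don't intersect


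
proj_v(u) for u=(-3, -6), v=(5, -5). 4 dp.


u.v = 15, |v| = sqrt(50) = 7.0711
Scalar projection = u.v / |v| = 15 / sqrt(50) = 2.1213

2.1213


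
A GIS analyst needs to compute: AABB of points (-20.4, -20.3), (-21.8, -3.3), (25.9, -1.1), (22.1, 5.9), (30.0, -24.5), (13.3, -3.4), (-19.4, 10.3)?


x range: [-21.8, 30]
y range: [-24.5, 10.3]
Bounding box: (-21.8,-24.5) to (30,10.3)

(-21.8,-24.5) to (30,10.3)


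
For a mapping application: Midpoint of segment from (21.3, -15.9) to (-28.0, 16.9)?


M = ((21.3+(-28))/2, ((-15.9)+16.9)/2)
= (-3.35, 0.5)

(-3.35, 0.5)


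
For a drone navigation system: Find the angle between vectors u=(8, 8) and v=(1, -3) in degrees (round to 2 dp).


u.v = -16, |u| = sqrt(128) = 11.3137, |v| = sqrt(10) = 3.1623
cos(theta) = u.v/(|u||v|) = -16/sqrt(1280) = -0.447214
theta = acos(-0.447214) = 116.57 degrees

116.57 degrees


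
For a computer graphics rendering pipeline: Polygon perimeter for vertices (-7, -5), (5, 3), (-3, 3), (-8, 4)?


Sides: (-7, -5)->(5, 3): sqrt(208) = 14.422205, (5, 3)->(-3, 3): sqrt(64) = 8, (-3, 3)->(-8, 4): sqrt(26) = 5.09902, (-8, 4)->(-7, -5): sqrt(82) = 9.055385
Sum = 36.57661
Perimeter = 36.5766

36.5766


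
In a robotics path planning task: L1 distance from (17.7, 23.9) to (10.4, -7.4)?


|17.7-10.4| + |23.9-(-7.4)| = 7.3 + 31.3 = 38.6

38.6


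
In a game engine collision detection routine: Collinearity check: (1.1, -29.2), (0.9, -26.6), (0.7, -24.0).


Cross product: (0.9-1.1)*((-24)-(-29.2)) - ((-26.6)-(-29.2))*(0.7-1.1)
= 0

Yes, collinear


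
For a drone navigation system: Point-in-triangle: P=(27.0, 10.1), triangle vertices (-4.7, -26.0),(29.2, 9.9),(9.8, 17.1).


Cross products: AB x AP = 85.76, BC x BP = 11.96, CA x CP = 842.82
All same sign? yes

Yes, inside


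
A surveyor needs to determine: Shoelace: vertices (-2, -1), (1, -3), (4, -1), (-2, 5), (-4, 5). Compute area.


Shoelace sum: ((-2)*(-3) - 1*(-1)) + (1*(-1) - 4*(-3)) + (4*5 - (-2)*(-1)) + ((-2)*5 - (-4)*5) + ((-4)*(-1) - (-2)*5)
= 60
Area = |60|/2 = 30

30


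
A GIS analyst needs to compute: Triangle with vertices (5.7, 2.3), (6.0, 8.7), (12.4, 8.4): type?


Side lengths squared: AB^2=41.05, BC^2=41.05, CA^2=82.1
Sorted: [41.05, 41.05, 82.1]
By sides: Isosceles, By angles: Right

Isosceles, Right


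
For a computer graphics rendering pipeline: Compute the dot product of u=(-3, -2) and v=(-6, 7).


u . v = u_x*v_x + u_y*v_y = (-3)*(-6) + (-2)*7
= 18 + (-14) = 4

4


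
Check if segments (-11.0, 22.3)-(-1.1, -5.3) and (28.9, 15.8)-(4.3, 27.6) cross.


Cross products: d1=310.92, d2=873.06, d3=1036.89, d4=474.75
d1*d2 < 0 and d3*d4 < 0? no

No, they don't intersect


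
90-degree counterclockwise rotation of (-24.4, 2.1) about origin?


90° CCW: (x,y) -> (-y, x)
(-24.4,2.1) -> (-2.1, -24.4)

(-2.1, -24.4)


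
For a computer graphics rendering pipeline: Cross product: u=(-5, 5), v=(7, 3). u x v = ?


u x v = u_x*v_y - u_y*v_x = (-5)*3 - 5*7
= (-15) - 35 = -50

-50


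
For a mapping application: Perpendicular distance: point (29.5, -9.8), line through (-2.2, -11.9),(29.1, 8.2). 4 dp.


|cross product| = 571.44
|line direction| = sqrt(1383.7) = 37.1981
Distance = 571.44/sqrt(1383.7) = 15.3621

15.3621


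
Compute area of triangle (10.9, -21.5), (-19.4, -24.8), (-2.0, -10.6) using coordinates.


Area = |x_A(y_B-y_C) + x_B(y_C-y_A) + x_C(y_A-y_B)|/2
= |(-154.78) + (-211.46) + (-6.6)|/2
= 372.84/2 = 186.42

186.42


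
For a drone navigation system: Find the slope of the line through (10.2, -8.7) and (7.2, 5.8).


slope = (y2-y1)/(x2-x1) = (5.8-(-8.7))/(7.2-10.2) = 14.5/(-3) = -4.8333

-4.8333


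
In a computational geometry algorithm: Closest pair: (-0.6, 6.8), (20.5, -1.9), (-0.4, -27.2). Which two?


d(P0,P1) = 22.8232, d(P0,P2) = 34.0006, d(P1,P2) = 32.8162
Closest: P0 and P1

Closest pair: (-0.6, 6.8) and (20.5, -1.9), distance = 22.8232


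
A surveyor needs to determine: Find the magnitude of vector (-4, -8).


|u| = sqrt((-4)^2 + (-8)^2) = sqrt(80) = 8.9443

8.9443


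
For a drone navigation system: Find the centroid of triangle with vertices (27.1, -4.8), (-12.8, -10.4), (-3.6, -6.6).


Centroid = ((x_A+x_B+x_C)/3, (y_A+y_B+y_C)/3)
= ((27.1+(-12.8)+(-3.6))/3, ((-4.8)+(-10.4)+(-6.6))/3)
= (3.5667, -7.2667)

(3.5667, -7.2667)


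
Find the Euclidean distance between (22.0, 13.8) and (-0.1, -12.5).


dx=-22.1, dy=-26.3
d^2 = (-22.1)^2 + (-26.3)^2 = 1180.1
d = sqrt(1180.1) = 34.3526

34.3526


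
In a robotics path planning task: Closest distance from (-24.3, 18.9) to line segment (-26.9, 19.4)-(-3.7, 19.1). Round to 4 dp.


Project P onto AB: t = 0.1123 (clamped to [0,1])
Closest point on segment: (-24.294, 19.3663)
Distance: 0.4663

0.4663


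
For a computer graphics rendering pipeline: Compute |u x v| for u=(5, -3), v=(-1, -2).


|u x v| = |5*(-2) - (-3)*(-1)|
= |(-10) - 3| = 13

13


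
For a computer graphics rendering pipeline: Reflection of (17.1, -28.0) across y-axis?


Reflection over y-axis: (x,y) -> (-x,y)
(17.1, -28) -> (-17.1, -28)

(-17.1, -28)


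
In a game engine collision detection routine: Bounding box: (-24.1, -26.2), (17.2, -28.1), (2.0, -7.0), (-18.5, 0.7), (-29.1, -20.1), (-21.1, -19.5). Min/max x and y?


x range: [-29.1, 17.2]
y range: [-28.1, 0.7]
Bounding box: (-29.1,-28.1) to (17.2,0.7)

(-29.1,-28.1) to (17.2,0.7)


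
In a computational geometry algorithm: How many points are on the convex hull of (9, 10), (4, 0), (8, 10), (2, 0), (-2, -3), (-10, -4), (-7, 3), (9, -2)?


Convex hull vertices (CCW): (-10, -4), (9, -2), (9, 10), (8, 10), (-7, 3)
Count = 5

5


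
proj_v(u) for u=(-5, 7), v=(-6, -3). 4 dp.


u.v = 9, |v| = sqrt(45) = 6.7082
Scalar projection = u.v / |v| = 9 / sqrt(45) = 1.3416

1.3416


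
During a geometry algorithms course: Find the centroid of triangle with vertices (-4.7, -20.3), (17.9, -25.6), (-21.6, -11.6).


Centroid = ((x_A+x_B+x_C)/3, (y_A+y_B+y_C)/3)
= (((-4.7)+17.9+(-21.6))/3, ((-20.3)+(-25.6)+(-11.6))/3)
= (-2.8, -19.1667)

(-2.8, -19.1667)


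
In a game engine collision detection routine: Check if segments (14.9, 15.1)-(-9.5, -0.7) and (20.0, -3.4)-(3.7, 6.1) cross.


Cross products: d1=-253.1, d2=236.24, d3=531.98, d4=42.64
d1*d2 < 0 and d3*d4 < 0? no

No, they don't intersect


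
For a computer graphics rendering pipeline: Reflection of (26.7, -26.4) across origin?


Reflection over origin: (x,y) -> (-x,-y)
(26.7, -26.4) -> (-26.7, 26.4)

(-26.7, 26.4)


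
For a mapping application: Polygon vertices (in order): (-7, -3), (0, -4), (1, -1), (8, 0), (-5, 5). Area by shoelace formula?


Shoelace sum: ((-7)*(-4) - 0*(-3)) + (0*(-1) - 1*(-4)) + (1*0 - 8*(-1)) + (8*5 - (-5)*0) + ((-5)*(-3) - (-7)*5)
= 130
Area = |130|/2 = 65

65


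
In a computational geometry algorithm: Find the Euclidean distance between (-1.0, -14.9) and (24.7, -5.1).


dx=25.7, dy=9.8
d^2 = 25.7^2 + 9.8^2 = 756.53
d = sqrt(756.53) = 27.5051

27.5051


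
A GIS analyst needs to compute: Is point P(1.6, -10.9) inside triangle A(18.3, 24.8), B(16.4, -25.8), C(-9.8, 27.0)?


Cross products: AB x AP = -777.19, BC x BP = 391.06, CA x CP = -1039.91
All same sign? no

No, outside


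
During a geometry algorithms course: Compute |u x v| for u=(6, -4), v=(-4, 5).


|u x v| = |6*5 - (-4)*(-4)|
= |30 - 16| = 14

14


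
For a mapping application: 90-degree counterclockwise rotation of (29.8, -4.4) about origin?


90° CCW: (x,y) -> (-y, x)
(29.8,-4.4) -> (4.4, 29.8)

(4.4, 29.8)


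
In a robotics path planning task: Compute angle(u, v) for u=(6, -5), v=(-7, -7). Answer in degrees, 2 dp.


u.v = -7, |u| = sqrt(61) = 7.8102, |v| = sqrt(98) = 9.8995
cos(theta) = u.v/(|u||v|) = -7/sqrt(5978) = -0.090536
theta = acos(-0.090536) = 95.19 degrees

95.19 degrees


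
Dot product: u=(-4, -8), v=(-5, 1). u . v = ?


u . v = u_x*v_x + u_y*v_y = (-4)*(-5) + (-8)*1
= 20 + (-8) = 12

12


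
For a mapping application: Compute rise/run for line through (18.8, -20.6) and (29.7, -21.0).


slope = (y2-y1)/(x2-x1) = ((-21)-(-20.6))/(29.7-18.8) = (-0.4)/10.9 = -0.0367

-0.0367


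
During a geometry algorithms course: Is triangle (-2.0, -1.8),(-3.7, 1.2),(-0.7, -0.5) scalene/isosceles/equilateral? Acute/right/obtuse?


Side lengths squared: AB^2=11.89, BC^2=11.89, CA^2=3.38
Sorted: [3.38, 11.89, 11.89]
By sides: Isosceles, By angles: Acute

Isosceles, Acute


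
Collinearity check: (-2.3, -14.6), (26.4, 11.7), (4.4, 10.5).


Cross product: (26.4-(-2.3))*(10.5-(-14.6)) - (11.7-(-14.6))*(4.4-(-2.3))
= 544.16

No, not collinear


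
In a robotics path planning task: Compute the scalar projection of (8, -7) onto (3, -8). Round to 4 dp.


u.v = 80, |v| = sqrt(73) = 8.544
Scalar projection = u.v / |v| = 80 / sqrt(73) = 9.3633

9.3633


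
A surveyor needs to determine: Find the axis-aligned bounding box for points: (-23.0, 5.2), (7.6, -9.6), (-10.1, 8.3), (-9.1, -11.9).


x range: [-23, 7.6]
y range: [-11.9, 8.3]
Bounding box: (-23,-11.9) to (7.6,8.3)

(-23,-11.9) to (7.6,8.3)


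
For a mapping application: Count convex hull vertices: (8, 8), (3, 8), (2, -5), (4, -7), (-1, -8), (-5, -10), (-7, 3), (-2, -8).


Convex hull vertices (CCW): (-7, 3), (-5, -10), (4, -7), (8, 8), (3, 8)
Count = 5

5


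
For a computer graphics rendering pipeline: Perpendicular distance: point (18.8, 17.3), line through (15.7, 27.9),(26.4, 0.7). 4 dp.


|cross product| = 29.1
|line direction| = sqrt(854.33) = 29.2289
Distance = 29.1/sqrt(854.33) = 0.9956

0.9956


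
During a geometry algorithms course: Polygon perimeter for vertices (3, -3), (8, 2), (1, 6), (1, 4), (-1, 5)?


Sides: (3, -3)->(8, 2): sqrt(50) = 7.071068, (8, 2)->(1, 6): sqrt(65) = 8.062258, (1, 6)->(1, 4): sqrt(4) = 2, (1, 4)->(-1, 5): sqrt(5) = 2.236068, (-1, 5)->(3, -3): sqrt(80) = 8.944272
Sum = 28.313666
Perimeter = 28.3137

28.3137


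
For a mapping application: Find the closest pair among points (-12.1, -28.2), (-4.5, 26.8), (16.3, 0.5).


d(P0,P1) = 55.5226, d(P0,P2) = 40.3764, d(P1,P2) = 33.531
Closest: P1 and P2

Closest pair: (-4.5, 26.8) and (16.3, 0.5), distance = 33.531


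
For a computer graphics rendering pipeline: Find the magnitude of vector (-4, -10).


|u| = sqrt((-4)^2 + (-10)^2) = sqrt(116) = 10.7703

10.7703


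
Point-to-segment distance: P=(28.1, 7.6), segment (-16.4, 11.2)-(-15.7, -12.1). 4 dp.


Project P onto AB: t = 0.2117 (clamped to [0,1])
Closest point on segment: (-16.2518, 6.2675)
Distance: 44.3718

44.3718


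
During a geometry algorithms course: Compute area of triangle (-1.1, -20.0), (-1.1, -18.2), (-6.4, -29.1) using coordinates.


Area = |x_A(y_B-y_C) + x_B(y_C-y_A) + x_C(y_A-y_B)|/2
= |(-11.99) + 10.01 + 11.52|/2
= 9.54/2 = 4.77

4.77


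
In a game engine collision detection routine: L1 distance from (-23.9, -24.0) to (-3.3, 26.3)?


|(-23.9)-(-3.3)| + |(-24)-26.3| = 20.6 + 50.3 = 70.9

70.9


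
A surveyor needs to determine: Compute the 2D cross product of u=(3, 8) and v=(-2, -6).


u x v = u_x*v_y - u_y*v_x = 3*(-6) - 8*(-2)
= (-18) - (-16) = -2

-2


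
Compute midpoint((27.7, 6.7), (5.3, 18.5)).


M = ((27.7+5.3)/2, (6.7+18.5)/2)
= (16.5, 12.6)

(16.5, 12.6)


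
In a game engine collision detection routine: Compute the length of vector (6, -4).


|u| = sqrt(6^2 + (-4)^2) = sqrt(52) = 7.2111

7.2111


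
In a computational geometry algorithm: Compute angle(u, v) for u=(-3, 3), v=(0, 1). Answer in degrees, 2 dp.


u.v = 3, |u| = sqrt(18) = 4.2426, |v| = sqrt(1) = 1
cos(theta) = u.v/(|u||v|) = 3/sqrt(18) = 0.707107
theta = acos(0.707107) = 45 degrees

45 degrees


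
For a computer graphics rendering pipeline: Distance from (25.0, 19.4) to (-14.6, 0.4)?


dx=-39.6, dy=-19
d^2 = (-39.6)^2 + (-19)^2 = 1929.16
d = sqrt(1929.16) = 43.9222

43.9222


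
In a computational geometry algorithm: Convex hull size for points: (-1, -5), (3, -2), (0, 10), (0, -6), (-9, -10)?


Convex hull vertices (CCW): (-9, -10), (0, -6), (3, -2), (0, 10)
Count = 4

4


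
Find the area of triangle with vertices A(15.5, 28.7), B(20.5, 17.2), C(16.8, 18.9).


Area = |x_A(y_B-y_C) + x_B(y_C-y_A) + x_C(y_A-y_B)|/2
= |(-26.35) + (-200.9) + 193.2|/2
= 34.05/2 = 17.025

17.025


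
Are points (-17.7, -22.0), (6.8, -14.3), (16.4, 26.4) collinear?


Cross product: (6.8-(-17.7))*(26.4-(-22)) - ((-14.3)-(-22))*(16.4-(-17.7))
= 923.23

No, not collinear


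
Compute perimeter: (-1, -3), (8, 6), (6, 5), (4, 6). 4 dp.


Sides: (-1, -3)->(8, 6): sqrt(162) = 12.727922, (8, 6)->(6, 5): sqrt(5) = 2.236068, (6, 5)->(4, 6): sqrt(5) = 2.236068, (4, 6)->(-1, -3): sqrt(106) = 10.29563
Sum = 27.495688
Perimeter = 27.4957

27.4957


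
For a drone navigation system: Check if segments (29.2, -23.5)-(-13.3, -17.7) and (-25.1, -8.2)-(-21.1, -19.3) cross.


Cross products: d1=541.53, d2=92.98, d3=-335.31, d4=113.24
d1*d2 < 0 and d3*d4 < 0? no

No, they don't intersect


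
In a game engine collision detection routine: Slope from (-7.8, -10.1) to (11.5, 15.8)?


slope = (y2-y1)/(x2-x1) = (15.8-(-10.1))/(11.5-(-7.8)) = 25.9/19.3 = 1.342

1.342


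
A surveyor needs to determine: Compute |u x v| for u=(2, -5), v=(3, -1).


|u x v| = |2*(-1) - (-5)*3|
= |(-2) - (-15)| = 13

13


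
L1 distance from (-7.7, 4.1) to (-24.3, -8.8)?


|(-7.7)-(-24.3)| + |4.1-(-8.8)| = 16.6 + 12.9 = 29.5

29.5


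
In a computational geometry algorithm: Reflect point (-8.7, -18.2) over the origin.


Reflection over origin: (x,y) -> (-x,-y)
(-8.7, -18.2) -> (8.7, 18.2)

(8.7, 18.2)


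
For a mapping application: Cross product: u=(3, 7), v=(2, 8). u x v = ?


u x v = u_x*v_y - u_y*v_x = 3*8 - 7*2
= 24 - 14 = 10

10


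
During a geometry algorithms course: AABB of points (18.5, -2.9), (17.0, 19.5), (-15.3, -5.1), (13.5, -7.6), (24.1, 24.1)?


x range: [-15.3, 24.1]
y range: [-7.6, 24.1]
Bounding box: (-15.3,-7.6) to (24.1,24.1)

(-15.3,-7.6) to (24.1,24.1)


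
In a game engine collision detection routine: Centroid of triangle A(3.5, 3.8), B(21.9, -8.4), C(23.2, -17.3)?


Centroid = ((x_A+x_B+x_C)/3, (y_A+y_B+y_C)/3)
= ((3.5+21.9+23.2)/3, (3.8+(-8.4)+(-17.3))/3)
= (16.2, -7.3)

(16.2, -7.3)


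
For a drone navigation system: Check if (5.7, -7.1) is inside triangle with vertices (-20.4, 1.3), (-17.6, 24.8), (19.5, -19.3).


Cross products: AB x AP = -636.87, BC x BP = -155.96, CA x CP = -202.5
All same sign? yes

Yes, inside


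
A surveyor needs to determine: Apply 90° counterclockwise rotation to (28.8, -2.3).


90° CCW: (x,y) -> (-y, x)
(28.8,-2.3) -> (2.3, 28.8)

(2.3, 28.8)


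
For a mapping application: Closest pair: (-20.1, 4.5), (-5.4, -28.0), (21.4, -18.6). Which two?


d(P0,P1) = 35.6699, d(P0,P2) = 47.4959, d(P1,P2) = 28.4007
Closest: P1 and P2

Closest pair: (-5.4, -28.0) and (21.4, -18.6), distance = 28.4007


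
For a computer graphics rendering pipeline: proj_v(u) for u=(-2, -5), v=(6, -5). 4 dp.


u.v = 13, |v| = sqrt(61) = 7.8102
Scalar projection = u.v / |v| = 13 / sqrt(61) = 1.6645

1.6645


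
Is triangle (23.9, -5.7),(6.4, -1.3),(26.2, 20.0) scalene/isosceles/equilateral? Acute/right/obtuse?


Side lengths squared: AB^2=325.61, BC^2=845.73, CA^2=665.78
Sorted: [325.61, 665.78, 845.73]
By sides: Scalene, By angles: Acute

Scalene, Acute


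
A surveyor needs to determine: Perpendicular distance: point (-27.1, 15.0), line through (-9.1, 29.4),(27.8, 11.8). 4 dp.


|cross product| = 848.16
|line direction| = sqrt(1671.37) = 40.8824
Distance = 848.16/sqrt(1671.37) = 20.7463

20.7463


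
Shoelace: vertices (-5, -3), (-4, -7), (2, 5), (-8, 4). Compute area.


Shoelace sum: ((-5)*(-7) - (-4)*(-3)) + ((-4)*5 - 2*(-7)) + (2*4 - (-8)*5) + ((-8)*(-3) - (-5)*4)
= 109
Area = |109|/2 = 54.5

54.5


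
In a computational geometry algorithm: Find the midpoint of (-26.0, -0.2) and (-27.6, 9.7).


M = (((-26)+(-27.6))/2, ((-0.2)+9.7)/2)
= (-26.8, 4.75)

(-26.8, 4.75)


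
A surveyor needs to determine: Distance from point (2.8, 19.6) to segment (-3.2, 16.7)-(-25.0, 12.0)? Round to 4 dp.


Project P onto AB: t = 0 (clamped to [0,1])
Closest point on segment: (-3.2, 16.7)
Distance: 6.6641

6.6641


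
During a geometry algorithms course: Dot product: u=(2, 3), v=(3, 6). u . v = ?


u . v = u_x*v_x + u_y*v_y = 2*3 + 3*6
= 6 + 18 = 24

24


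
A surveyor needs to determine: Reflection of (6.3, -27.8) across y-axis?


Reflection over y-axis: (x,y) -> (-x,y)
(6.3, -27.8) -> (-6.3, -27.8)

(-6.3, -27.8)


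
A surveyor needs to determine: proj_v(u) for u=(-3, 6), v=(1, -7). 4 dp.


u.v = -45, |v| = sqrt(50) = 7.0711
Scalar projection = u.v / |v| = -45 / sqrt(50) = -6.364

-6.364


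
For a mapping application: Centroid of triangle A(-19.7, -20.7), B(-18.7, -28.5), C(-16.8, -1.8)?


Centroid = ((x_A+x_B+x_C)/3, (y_A+y_B+y_C)/3)
= (((-19.7)+(-18.7)+(-16.8))/3, ((-20.7)+(-28.5)+(-1.8))/3)
= (-18.4, -17)

(-18.4, -17)


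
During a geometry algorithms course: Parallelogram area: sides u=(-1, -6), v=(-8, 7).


|u x v| = |(-1)*7 - (-6)*(-8)|
= |(-7) - 48| = 55

55


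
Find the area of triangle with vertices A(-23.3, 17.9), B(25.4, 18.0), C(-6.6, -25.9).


Area = |x_A(y_B-y_C) + x_B(y_C-y_A) + x_C(y_A-y_B)|/2
= |(-1022.87) + (-1112.52) + 0.66|/2
= 2134.73/2 = 1067.365

1067.365


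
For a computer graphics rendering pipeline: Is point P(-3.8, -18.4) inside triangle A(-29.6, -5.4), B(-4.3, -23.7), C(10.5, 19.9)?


Cross products: AB x AP = 143.24, BC x BP = 56.64, CA x CP = 1174.04
All same sign? yes

Yes, inside


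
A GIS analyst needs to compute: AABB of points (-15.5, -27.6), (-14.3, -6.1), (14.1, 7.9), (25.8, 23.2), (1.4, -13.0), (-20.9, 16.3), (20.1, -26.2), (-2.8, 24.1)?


x range: [-20.9, 25.8]
y range: [-27.6, 24.1]
Bounding box: (-20.9,-27.6) to (25.8,24.1)

(-20.9,-27.6) to (25.8,24.1)


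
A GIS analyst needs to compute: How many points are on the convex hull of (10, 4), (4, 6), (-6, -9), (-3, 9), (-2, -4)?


Convex hull vertices (CCW): (-6, -9), (10, 4), (-3, 9)
Count = 3

3


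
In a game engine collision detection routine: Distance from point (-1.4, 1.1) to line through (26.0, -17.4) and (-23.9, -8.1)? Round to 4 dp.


|cross product| = 668.33
|line direction| = sqrt(2576.5) = 50.7592
Distance = 668.33/sqrt(2576.5) = 13.1667

13.1667


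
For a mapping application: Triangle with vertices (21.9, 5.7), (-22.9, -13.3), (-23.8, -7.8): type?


Side lengths squared: AB^2=2368.04, BC^2=31.06, CA^2=2270.74
Sorted: [31.06, 2270.74, 2368.04]
By sides: Scalene, By angles: Obtuse

Scalene, Obtuse


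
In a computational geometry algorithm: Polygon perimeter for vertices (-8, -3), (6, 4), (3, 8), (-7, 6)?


Sides: (-8, -3)->(6, 4): sqrt(245) = 15.652476, (6, 4)->(3, 8): sqrt(25) = 5, (3, 8)->(-7, 6): sqrt(104) = 10.198039, (-7, 6)->(-8, -3): sqrt(82) = 9.055385
Sum = 39.9059
Perimeter = 39.9059

39.9059


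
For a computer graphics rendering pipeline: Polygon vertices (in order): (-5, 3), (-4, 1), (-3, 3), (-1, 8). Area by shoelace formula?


Shoelace sum: ((-5)*1 - (-4)*3) + ((-4)*3 - (-3)*1) + ((-3)*8 - (-1)*3) + ((-1)*3 - (-5)*8)
= 14
Area = |14|/2 = 7

7


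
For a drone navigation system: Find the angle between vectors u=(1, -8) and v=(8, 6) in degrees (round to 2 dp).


u.v = -40, |u| = sqrt(65) = 8.0623, |v| = sqrt(100) = 10
cos(theta) = u.v/(|u||v|) = -40/sqrt(6500) = -0.496139
theta = acos(-0.496139) = 119.74 degrees

119.74 degrees


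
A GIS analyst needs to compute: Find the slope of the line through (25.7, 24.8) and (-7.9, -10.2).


slope = (y2-y1)/(x2-x1) = ((-10.2)-24.8)/((-7.9)-25.7) = (-35)/(-33.6) = 1.0417

1.0417


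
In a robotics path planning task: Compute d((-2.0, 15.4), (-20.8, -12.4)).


dx=-18.8, dy=-27.8
d^2 = (-18.8)^2 + (-27.8)^2 = 1126.28
d = sqrt(1126.28) = 33.5601

33.5601
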